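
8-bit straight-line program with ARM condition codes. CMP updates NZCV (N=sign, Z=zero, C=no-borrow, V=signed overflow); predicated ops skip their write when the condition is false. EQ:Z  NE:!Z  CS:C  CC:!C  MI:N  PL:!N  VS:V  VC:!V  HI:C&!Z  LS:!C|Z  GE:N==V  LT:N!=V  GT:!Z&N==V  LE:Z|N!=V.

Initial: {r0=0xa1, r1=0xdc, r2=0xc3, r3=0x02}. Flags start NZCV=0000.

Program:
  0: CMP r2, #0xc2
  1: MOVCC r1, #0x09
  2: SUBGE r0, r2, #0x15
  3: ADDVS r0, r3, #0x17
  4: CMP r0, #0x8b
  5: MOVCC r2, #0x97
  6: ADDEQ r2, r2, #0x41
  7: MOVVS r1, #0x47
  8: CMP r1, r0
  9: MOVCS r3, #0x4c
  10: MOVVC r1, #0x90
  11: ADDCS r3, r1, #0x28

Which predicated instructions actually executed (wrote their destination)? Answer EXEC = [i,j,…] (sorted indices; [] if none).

[0] flags=0010 → (cmp)
[1] flags=0010 CC?F → skip
[2] flags=0010 GE?T → r0=0xae
[3] flags=0010 VS?F → skip
[4] flags=0010 → (cmp)
[5] flags=0010 CC?F → skip
[6] flags=0010 EQ?F → skip
[7] flags=0010 VS?F → skip
[8] flags=0010 → (cmp)
[9] flags=0010 CS?T → r3=0x4c
[10] flags=0010 VC?T → r1=0x90
[11] flags=0010 CS?T → r3=0xb8

EXEC = [2,9,10,11]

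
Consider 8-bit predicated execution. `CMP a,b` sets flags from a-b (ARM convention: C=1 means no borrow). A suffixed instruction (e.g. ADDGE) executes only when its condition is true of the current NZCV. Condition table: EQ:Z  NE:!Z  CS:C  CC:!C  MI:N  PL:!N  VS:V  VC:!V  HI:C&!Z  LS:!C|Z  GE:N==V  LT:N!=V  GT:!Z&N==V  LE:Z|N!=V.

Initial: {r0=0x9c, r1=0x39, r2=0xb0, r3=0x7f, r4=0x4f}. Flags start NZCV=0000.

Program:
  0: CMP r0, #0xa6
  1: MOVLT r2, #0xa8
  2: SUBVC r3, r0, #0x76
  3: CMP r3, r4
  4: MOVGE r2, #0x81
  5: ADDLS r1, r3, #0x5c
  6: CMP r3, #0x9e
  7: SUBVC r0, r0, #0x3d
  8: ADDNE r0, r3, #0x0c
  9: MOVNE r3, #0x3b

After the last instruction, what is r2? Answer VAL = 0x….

0: ✓ CMP  NZCV=1000
1: ✓ MOVLT  r2←0xa8
2: ✓ SUBVC  r3←0x26
3: ✓ CMP  NZCV=1000
4: · MOVGE
5: ✓ ADDLS  r1←0x82
6: ✓ CMP  NZCV=1001
7: · SUBVC
8: ✓ ADDNE  r0←0x32
9: ✓ MOVNE  r3←0x3b

VAL = 0xa8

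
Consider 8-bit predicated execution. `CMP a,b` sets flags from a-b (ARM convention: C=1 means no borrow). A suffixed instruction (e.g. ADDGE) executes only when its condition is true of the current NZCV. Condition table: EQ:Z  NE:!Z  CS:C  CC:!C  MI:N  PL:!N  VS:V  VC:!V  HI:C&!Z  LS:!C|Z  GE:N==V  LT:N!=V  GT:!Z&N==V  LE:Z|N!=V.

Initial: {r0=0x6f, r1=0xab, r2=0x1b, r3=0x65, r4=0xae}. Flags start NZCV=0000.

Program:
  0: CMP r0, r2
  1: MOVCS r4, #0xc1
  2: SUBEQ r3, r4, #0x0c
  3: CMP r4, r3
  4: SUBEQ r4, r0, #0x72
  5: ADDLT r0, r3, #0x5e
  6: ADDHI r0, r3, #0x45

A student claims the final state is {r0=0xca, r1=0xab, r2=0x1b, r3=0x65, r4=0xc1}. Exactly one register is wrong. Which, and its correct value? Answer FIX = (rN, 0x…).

0: ✓ CMP  NZCV=0010
1: ✓ MOVCS  r4←0xc1
2: · SUBEQ
3: ✓ CMP  NZCV=0011
4: · SUBEQ
5: ✓ ADDLT  r0←0xc3
6: ✓ ADDHI  r0←0xaa

FIX = (r0, 0xaa)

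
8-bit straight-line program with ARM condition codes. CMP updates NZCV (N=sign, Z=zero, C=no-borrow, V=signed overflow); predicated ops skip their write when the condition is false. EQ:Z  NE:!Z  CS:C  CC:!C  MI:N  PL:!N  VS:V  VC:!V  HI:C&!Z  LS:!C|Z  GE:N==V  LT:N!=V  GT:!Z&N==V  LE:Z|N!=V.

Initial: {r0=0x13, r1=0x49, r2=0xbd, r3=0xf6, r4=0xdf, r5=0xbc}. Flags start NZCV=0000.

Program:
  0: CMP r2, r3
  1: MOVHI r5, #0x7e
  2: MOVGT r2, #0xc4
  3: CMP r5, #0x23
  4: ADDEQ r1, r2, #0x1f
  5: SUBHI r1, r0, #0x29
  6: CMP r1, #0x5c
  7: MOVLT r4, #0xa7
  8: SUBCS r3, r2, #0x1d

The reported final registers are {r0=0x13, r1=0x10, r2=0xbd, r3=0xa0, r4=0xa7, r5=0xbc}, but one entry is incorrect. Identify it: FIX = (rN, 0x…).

0: ✓ CMP  NZCV=1000
1: · MOVHI
2: · MOVGT
3: ✓ CMP  NZCV=1010
4: · ADDEQ
5: ✓ SUBHI  r1←0xea
6: ✓ CMP  NZCV=1010
7: ✓ MOVLT  r4←0xa7
8: ✓ SUBCS  r3←0xa0

FIX = (r1, 0xea)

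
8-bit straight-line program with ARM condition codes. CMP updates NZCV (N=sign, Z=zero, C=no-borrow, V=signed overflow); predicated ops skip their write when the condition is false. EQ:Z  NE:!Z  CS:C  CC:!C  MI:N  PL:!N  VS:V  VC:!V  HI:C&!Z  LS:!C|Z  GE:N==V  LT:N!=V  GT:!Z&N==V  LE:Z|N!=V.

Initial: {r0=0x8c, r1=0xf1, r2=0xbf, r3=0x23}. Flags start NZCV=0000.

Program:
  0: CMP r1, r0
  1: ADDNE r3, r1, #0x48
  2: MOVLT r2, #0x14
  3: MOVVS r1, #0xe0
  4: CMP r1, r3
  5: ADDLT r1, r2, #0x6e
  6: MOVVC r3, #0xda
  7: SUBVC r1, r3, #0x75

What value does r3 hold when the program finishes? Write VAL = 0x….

0: ✓ CMP  NZCV=0010
1: ✓ ADDNE  r3←0x39
2: · MOVLT
3: · MOVVS
4: ✓ CMP  NZCV=1010
5: ✓ ADDLT  r1←0x2d
6: ✓ MOVVC  r3←0xda
7: ✓ SUBVC  r1←0x65

VAL = 0xda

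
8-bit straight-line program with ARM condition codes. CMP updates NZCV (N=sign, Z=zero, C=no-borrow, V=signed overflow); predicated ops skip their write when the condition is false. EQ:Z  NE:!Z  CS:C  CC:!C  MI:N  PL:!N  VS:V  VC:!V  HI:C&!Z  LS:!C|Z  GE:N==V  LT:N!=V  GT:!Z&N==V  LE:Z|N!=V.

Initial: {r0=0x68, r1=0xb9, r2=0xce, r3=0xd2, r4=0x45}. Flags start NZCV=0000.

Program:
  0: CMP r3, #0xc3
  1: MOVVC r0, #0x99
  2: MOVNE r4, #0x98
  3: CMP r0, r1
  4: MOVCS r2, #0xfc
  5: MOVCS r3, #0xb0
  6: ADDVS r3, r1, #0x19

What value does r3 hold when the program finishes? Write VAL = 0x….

0: ✓ CMP  NZCV=0010
1: ✓ MOVVC  r0←0x99
2: ✓ MOVNE  r4←0x98
3: ✓ CMP  NZCV=1000
4: · MOVCS
5: · MOVCS
6: · ADDVS

VAL = 0xd2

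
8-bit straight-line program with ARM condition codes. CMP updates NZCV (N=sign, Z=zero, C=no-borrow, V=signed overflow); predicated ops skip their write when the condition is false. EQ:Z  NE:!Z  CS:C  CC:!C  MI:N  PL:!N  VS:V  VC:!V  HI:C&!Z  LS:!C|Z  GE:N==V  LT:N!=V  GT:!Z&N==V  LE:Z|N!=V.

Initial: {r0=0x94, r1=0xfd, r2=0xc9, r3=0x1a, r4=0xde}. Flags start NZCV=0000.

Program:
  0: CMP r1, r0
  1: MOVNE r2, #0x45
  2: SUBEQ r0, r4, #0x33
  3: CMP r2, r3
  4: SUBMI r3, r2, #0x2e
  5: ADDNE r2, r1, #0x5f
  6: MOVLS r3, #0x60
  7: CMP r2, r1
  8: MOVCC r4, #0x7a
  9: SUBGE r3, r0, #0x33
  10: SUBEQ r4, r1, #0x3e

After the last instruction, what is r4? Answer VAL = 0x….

VAL = 0x7a

[0] flags=0010 → (cmp)
[1] flags=0010 NE?T → r2=0x45
[2] flags=0010 EQ?F → skip
[3] flags=0010 → (cmp)
[4] flags=0010 MI?F → skip
[5] flags=0010 NE?T → r2=0x5c
[6] flags=0010 LS?F → skip
[7] flags=0000 → (cmp)
[8] flags=0000 CC?T → r4=0x7a
[9] flags=0000 GE?T → r3=0x61
[10] flags=0000 EQ?F → skip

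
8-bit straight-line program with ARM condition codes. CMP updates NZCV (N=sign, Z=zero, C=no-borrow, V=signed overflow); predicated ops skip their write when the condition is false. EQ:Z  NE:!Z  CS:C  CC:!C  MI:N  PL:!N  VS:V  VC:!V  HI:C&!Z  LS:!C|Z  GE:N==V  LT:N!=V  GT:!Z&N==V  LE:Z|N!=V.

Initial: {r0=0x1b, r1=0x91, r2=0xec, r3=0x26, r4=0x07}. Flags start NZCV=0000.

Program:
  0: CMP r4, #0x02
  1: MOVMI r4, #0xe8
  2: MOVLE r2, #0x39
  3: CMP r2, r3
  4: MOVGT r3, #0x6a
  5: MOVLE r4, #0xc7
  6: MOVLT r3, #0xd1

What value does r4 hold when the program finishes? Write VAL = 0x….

[0] flags=0010 → (cmp)
[1] flags=0010 MI?F → skip
[2] flags=0010 LE?F → skip
[3] flags=1010 → (cmp)
[4] flags=1010 GT?F → skip
[5] flags=1010 LE?T → r4=0xc7
[6] flags=1010 LT?T → r3=0xd1

VAL = 0xc7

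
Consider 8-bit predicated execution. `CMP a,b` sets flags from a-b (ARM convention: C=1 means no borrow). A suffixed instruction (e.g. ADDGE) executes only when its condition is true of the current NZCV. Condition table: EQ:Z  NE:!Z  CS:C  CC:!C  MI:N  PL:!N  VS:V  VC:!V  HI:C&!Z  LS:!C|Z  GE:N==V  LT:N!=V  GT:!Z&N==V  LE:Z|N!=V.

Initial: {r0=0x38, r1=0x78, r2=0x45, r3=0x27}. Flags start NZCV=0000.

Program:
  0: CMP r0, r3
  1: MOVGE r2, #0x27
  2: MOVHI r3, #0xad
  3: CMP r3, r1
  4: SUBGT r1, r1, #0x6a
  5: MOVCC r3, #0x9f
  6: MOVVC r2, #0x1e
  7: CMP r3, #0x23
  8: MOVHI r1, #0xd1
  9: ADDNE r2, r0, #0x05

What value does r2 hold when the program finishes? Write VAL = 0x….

VAL = 0x3d

[0] flags=0010 → (cmp)
[1] flags=0010 GE?T → r2=0x27
[2] flags=0010 HI?T → r3=0xad
[3] flags=0011 → (cmp)
[4] flags=0011 GT?F → skip
[5] flags=0011 CC?F → skip
[6] flags=0011 VC?F → skip
[7] flags=1010 → (cmp)
[8] flags=1010 HI?T → r1=0xd1
[9] flags=1010 NE?T → r2=0x3d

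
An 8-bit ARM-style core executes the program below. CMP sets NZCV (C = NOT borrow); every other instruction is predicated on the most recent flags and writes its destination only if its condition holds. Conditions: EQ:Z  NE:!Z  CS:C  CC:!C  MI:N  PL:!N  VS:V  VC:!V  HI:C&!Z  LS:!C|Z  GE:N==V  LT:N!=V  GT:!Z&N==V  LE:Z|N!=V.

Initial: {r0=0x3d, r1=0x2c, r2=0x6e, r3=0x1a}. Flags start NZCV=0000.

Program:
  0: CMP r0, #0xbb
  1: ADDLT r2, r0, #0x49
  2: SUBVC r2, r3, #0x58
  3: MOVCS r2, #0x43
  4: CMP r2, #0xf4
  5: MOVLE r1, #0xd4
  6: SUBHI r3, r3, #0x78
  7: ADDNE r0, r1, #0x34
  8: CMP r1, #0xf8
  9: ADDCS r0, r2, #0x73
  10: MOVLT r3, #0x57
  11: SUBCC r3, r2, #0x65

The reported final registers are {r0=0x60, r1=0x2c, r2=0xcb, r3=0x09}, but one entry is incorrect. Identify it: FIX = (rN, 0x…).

0: ✓ CMP  NZCV=1001
1: · ADDLT
2: · SUBVC
3: · MOVCS
4: ✓ CMP  NZCV=0000
5: · MOVLE
6: · SUBHI
7: ✓ ADDNE  r0←0x60
8: ✓ CMP  NZCV=0000
9: · ADDCS
10: · MOVLT
11: ✓ SUBCC  r3←0x09

FIX = (r2, 0x6e)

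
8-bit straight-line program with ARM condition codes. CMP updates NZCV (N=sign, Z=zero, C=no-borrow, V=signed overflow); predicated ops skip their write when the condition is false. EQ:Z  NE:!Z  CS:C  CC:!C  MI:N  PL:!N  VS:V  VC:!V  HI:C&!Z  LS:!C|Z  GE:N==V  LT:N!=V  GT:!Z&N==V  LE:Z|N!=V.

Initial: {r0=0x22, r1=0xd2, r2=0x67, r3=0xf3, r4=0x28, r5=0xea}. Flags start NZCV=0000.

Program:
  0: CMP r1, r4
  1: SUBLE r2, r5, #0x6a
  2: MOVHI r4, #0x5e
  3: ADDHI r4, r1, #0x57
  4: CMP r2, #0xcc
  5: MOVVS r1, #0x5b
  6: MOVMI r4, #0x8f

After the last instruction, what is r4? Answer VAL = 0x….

VAL = 0x8f

[0] flags=1010 → (cmp)
[1] flags=1010 LE?T → r2=0x80
[2] flags=1010 HI?T → r4=0x5e
[3] flags=1010 HI?T → r4=0x29
[4] flags=1000 → (cmp)
[5] flags=1000 VS?F → skip
[6] flags=1000 MI?T → r4=0x8f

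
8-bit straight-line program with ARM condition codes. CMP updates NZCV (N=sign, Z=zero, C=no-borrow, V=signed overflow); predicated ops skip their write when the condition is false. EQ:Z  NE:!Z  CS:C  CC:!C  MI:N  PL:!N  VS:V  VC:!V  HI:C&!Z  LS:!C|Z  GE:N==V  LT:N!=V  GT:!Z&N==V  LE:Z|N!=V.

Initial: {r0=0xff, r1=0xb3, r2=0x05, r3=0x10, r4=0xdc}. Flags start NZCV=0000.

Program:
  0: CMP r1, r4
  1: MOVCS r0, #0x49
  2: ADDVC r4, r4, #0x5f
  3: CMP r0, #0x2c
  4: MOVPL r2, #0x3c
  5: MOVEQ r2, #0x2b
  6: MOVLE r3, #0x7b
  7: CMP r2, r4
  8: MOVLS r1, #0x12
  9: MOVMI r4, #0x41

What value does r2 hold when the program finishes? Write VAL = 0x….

0: ✓ CMP  NZCV=1000
1: · MOVCS
2: ✓ ADDVC  r4←0x3b
3: ✓ CMP  NZCV=1010
4: · MOVPL
5: · MOVEQ
6: ✓ MOVLE  r3←0x7b
7: ✓ CMP  NZCV=1000
8: ✓ MOVLS  r1←0x12
9: ✓ MOVMI  r4←0x41

VAL = 0x05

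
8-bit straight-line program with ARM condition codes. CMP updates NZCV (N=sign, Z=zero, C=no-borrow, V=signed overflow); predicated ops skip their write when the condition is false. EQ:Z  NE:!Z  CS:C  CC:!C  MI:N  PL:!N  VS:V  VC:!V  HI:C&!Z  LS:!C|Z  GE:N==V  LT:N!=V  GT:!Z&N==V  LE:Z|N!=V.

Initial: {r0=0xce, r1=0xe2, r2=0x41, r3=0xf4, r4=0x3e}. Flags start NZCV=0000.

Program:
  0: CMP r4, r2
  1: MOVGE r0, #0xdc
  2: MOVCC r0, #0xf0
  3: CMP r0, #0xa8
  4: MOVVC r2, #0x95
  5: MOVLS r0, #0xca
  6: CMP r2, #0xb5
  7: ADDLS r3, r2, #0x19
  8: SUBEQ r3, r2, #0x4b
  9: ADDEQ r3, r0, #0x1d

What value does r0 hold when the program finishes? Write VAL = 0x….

[0] flags=1000 → (cmp)
[1] flags=1000 GE?F → skip
[2] flags=1000 CC?T → r0=0xf0
[3] flags=0010 → (cmp)
[4] flags=0010 VC?T → r2=0x95
[5] flags=0010 LS?F → skip
[6] flags=1000 → (cmp)
[7] flags=1000 LS?T → r3=0xae
[8] flags=1000 EQ?F → skip
[9] flags=1000 EQ?F → skip

VAL = 0xf0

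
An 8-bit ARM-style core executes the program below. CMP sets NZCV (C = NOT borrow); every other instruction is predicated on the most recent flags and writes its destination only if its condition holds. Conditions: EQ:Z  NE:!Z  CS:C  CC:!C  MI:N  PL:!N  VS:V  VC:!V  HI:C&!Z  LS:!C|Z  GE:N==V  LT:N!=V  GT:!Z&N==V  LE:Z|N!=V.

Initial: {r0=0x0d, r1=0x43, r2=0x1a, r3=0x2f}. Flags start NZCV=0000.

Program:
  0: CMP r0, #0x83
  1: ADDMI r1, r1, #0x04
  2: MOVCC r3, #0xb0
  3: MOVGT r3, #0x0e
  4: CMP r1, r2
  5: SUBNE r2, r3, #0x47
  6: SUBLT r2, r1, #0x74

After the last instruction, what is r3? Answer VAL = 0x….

VAL = 0x0e

0: ✓ CMP  NZCV=1001
1: ✓ ADDMI  r1←0x47
2: ✓ MOVCC  r3←0xb0
3: ✓ MOVGT  r3←0x0e
4: ✓ CMP  NZCV=0010
5: ✓ SUBNE  r2←0xc7
6: · SUBLT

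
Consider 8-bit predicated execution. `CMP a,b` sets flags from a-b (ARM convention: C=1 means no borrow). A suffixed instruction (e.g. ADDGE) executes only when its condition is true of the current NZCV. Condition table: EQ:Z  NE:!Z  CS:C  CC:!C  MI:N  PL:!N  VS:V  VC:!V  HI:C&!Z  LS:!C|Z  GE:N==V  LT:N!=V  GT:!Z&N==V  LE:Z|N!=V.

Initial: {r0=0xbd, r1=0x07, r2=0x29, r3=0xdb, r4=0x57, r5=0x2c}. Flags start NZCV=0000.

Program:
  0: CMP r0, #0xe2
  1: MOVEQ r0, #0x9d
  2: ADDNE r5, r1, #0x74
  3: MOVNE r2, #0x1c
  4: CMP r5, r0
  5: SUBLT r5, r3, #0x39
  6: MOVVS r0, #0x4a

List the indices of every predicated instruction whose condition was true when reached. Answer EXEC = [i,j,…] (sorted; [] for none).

0: ✓ CMP  NZCV=1000
1: · MOVEQ
2: ✓ ADDNE  r5←0x7b
3: ✓ MOVNE  r2←0x1c
4: ✓ CMP  NZCV=1001
5: · SUBLT
6: ✓ MOVVS  r0←0x4a

EXEC = [2,3,6]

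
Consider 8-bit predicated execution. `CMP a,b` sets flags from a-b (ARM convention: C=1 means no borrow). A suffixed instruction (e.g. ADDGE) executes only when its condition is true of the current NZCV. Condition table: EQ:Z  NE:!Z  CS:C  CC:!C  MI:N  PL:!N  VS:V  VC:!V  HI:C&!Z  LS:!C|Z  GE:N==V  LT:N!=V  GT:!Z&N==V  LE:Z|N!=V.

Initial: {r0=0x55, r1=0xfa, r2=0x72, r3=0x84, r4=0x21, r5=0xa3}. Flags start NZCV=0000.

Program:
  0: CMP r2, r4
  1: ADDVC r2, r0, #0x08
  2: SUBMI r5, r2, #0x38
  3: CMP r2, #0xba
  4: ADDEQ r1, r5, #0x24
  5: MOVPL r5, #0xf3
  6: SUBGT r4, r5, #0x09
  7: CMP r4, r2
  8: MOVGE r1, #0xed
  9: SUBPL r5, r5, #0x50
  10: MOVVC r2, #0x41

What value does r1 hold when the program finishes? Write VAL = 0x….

0: ✓ CMP  NZCV=0010
1: ✓ ADDVC  r2←0x5d
2: · SUBMI
3: ✓ CMP  NZCV=1001
4: · ADDEQ
5: · MOVPL
6: ✓ SUBGT  r4←0x9a
7: ✓ CMP  NZCV=0011
8: · MOVGE
9: ✓ SUBPL  r5←0x53
10: · MOVVC

VAL = 0xfa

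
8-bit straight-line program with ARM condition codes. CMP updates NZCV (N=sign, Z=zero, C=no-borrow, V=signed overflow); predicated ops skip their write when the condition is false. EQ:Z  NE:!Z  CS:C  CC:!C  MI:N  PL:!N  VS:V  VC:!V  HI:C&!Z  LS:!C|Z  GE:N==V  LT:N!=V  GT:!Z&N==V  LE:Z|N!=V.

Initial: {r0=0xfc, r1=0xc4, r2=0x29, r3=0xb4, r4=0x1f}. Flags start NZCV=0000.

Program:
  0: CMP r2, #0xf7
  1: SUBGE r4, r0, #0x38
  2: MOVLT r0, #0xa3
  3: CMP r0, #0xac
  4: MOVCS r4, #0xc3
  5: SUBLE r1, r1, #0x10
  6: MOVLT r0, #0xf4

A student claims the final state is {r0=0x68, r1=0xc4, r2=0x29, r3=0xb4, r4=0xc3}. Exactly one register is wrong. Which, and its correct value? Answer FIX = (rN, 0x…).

[0] flags=0000 → (cmp)
[1] flags=0000 GE?T → r4=0xc4
[2] flags=0000 LT?F → skip
[3] flags=0010 → (cmp)
[4] flags=0010 CS?T → r4=0xc3
[5] flags=0010 LE?F → skip
[6] flags=0010 LT?F → skip

FIX = (r0, 0xfc)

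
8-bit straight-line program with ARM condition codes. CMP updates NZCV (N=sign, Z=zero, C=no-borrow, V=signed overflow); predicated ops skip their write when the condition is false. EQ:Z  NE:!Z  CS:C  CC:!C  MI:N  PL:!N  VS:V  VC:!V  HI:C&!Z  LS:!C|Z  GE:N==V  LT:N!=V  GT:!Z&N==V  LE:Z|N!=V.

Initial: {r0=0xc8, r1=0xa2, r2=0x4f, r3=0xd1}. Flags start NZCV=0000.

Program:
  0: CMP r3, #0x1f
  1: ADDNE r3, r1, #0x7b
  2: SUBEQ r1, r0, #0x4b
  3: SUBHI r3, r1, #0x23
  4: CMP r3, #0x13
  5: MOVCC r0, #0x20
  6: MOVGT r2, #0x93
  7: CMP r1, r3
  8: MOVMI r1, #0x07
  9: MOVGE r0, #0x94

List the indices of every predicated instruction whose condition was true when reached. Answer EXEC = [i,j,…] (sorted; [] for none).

0: ✓ CMP  NZCV=1010
1: ✓ ADDNE  r3←0x1d
2: · SUBEQ
3: ✓ SUBHI  r3←0x7f
4: ✓ CMP  NZCV=0010
5: · MOVCC
6: ✓ MOVGT  r2←0x93
7: ✓ CMP  NZCV=0011
8: · MOVMI
9: · MOVGE

EXEC = [1,3,6]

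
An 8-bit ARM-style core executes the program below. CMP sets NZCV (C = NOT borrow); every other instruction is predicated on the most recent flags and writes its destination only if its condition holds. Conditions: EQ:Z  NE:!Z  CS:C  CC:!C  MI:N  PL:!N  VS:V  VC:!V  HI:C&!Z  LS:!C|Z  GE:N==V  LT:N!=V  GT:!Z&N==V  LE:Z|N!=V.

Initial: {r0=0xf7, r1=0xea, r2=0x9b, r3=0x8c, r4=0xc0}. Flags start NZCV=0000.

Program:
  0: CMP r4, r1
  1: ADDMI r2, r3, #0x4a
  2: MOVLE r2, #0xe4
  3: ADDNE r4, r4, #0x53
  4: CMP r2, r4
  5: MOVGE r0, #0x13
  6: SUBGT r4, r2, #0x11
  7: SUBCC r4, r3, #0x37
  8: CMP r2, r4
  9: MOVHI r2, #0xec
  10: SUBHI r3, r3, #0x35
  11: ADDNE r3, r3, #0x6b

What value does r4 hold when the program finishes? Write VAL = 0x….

VAL = 0x13

0: ✓ CMP  NZCV=1000
1: ✓ ADDMI  r2←0xd6
2: ✓ MOVLE  r2←0xe4
3: ✓ ADDNE  r4←0x13
4: ✓ CMP  NZCV=1010
5: · MOVGE
6: · SUBGT
7: · SUBCC
8: ✓ CMP  NZCV=1010
9: ✓ MOVHI  r2←0xec
10: ✓ SUBHI  r3←0x57
11: ✓ ADDNE  r3←0xc2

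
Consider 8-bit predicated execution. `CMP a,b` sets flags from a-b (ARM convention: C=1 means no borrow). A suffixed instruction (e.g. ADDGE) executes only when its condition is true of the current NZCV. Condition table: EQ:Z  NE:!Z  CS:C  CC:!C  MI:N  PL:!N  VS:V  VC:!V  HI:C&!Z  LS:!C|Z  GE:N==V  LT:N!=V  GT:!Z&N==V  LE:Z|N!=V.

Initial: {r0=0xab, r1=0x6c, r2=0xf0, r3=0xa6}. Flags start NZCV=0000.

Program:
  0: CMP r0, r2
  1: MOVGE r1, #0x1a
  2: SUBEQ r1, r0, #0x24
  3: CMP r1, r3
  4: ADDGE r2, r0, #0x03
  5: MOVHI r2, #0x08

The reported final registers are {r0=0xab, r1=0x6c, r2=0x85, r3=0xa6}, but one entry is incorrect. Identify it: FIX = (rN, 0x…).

FIX = (r2, 0xae)

0: ✓ CMP  NZCV=1000
1: · MOVGE
2: · SUBEQ
3: ✓ CMP  NZCV=1001
4: ✓ ADDGE  r2←0xae
5: · MOVHI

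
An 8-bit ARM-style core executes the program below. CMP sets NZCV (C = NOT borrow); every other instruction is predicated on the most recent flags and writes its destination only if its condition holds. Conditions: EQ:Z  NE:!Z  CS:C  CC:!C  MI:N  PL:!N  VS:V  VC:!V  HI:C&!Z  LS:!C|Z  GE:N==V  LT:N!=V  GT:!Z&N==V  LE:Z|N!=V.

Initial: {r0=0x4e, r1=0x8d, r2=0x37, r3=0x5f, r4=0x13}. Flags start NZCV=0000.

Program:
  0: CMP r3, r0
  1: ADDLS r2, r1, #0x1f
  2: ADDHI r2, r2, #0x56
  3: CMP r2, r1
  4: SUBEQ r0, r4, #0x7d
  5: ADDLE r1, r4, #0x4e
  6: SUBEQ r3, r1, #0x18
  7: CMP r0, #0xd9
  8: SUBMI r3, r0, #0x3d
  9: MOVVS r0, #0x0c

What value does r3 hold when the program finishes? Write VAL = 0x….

VAL = 0x59

0: ✓ CMP  NZCV=0010
1: · ADDLS
2: ✓ ADDHI  r2←0x8d
3: ✓ CMP  NZCV=0110
4: ✓ SUBEQ  r0←0x96
5: ✓ ADDLE  r1←0x61
6: ✓ SUBEQ  r3←0x49
7: ✓ CMP  NZCV=1000
8: ✓ SUBMI  r3←0x59
9: · MOVVS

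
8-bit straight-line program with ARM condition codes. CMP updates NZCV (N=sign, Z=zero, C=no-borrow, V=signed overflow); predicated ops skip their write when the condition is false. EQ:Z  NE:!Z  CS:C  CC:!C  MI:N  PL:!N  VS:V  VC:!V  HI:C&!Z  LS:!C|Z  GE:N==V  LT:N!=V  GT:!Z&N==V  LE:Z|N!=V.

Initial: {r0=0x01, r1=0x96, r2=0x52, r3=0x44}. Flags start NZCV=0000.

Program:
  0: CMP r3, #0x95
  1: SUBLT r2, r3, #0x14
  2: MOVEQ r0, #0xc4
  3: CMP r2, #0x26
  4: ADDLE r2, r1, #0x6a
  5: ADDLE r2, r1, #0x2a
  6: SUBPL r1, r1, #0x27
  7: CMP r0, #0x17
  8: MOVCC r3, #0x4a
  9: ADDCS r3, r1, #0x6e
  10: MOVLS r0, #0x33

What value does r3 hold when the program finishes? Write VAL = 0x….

VAL = 0x4a

0: ✓ CMP  NZCV=1001
1: · SUBLT
2: · MOVEQ
3: ✓ CMP  NZCV=0010
4: · ADDLE
5: · ADDLE
6: ✓ SUBPL  r1←0x6f
7: ✓ CMP  NZCV=1000
8: ✓ MOVCC  r3←0x4a
9: · ADDCS
10: ✓ MOVLS  r0←0x33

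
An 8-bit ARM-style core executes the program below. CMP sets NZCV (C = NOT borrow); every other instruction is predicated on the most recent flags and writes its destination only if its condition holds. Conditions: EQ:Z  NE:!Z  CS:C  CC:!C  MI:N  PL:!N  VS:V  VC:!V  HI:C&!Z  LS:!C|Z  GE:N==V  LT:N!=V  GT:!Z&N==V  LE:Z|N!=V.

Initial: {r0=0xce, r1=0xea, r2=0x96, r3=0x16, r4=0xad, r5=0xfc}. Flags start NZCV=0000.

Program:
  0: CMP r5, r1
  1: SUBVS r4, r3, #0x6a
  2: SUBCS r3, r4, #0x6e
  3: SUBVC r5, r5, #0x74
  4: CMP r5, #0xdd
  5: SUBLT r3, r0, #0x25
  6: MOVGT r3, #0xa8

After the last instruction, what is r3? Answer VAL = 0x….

[0] flags=0010 → (cmp)
[1] flags=0010 VS?F → skip
[2] flags=0010 CS?T → r3=0x3f
[3] flags=0010 VC?T → r5=0x88
[4] flags=1000 → (cmp)
[5] flags=1000 LT?T → r3=0xa9
[6] flags=1000 GT?F → skip

VAL = 0xa9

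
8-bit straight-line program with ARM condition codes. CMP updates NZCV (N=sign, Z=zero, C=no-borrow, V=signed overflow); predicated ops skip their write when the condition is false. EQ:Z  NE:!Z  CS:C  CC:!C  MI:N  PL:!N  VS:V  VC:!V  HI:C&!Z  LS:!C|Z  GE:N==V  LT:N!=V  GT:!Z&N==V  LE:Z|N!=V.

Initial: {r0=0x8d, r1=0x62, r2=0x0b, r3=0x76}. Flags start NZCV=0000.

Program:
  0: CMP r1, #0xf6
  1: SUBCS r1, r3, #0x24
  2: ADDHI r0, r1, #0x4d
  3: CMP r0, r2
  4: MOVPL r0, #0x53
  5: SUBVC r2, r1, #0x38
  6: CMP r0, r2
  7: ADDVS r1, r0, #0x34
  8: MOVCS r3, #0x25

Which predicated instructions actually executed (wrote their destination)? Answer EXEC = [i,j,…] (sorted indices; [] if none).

[0] flags=0000 → (cmp)
[1] flags=0000 CS?F → skip
[2] flags=0000 HI?F → skip
[3] flags=1010 → (cmp)
[4] flags=1010 PL?F → skip
[5] flags=1010 VC?T → r2=0x2a
[6] flags=0011 → (cmp)
[7] flags=0011 VS?T → r1=0xc1
[8] flags=0011 CS?T → r3=0x25

EXEC = [5,7,8]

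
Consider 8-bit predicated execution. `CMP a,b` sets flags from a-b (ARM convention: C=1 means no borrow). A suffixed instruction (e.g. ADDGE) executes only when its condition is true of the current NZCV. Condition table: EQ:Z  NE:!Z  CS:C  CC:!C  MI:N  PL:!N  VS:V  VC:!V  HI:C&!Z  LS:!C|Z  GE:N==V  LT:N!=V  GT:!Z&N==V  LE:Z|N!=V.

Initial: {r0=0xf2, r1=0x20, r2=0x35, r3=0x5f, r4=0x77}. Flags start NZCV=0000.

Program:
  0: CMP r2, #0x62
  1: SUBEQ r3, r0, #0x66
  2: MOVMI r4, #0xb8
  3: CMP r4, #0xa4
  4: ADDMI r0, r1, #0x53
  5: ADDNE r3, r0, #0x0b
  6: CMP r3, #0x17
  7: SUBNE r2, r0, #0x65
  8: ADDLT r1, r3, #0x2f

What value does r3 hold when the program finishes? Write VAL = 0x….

VAL = 0xfd

0: ✓ CMP  NZCV=1000
1: · SUBEQ
2: ✓ MOVMI  r4←0xb8
3: ✓ CMP  NZCV=0010
4: · ADDMI
5: ✓ ADDNE  r3←0xfd
6: ✓ CMP  NZCV=1010
7: ✓ SUBNE  r2←0x8d
8: ✓ ADDLT  r1←0x2c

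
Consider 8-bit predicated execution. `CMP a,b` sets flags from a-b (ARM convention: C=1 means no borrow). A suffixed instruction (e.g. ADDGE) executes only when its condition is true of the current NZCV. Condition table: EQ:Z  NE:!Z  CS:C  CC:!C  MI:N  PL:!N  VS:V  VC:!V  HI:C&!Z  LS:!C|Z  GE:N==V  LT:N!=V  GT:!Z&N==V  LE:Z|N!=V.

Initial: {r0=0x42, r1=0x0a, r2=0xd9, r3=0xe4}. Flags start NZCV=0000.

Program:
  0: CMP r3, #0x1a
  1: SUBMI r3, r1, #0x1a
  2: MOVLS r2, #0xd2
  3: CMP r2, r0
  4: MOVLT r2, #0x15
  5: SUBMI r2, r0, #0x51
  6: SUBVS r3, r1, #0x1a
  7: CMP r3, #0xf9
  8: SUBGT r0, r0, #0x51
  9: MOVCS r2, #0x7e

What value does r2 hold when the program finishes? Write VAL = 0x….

0: ✓ CMP  NZCV=1010
1: ✓ SUBMI  r3←0xf0
2: · MOVLS
3: ✓ CMP  NZCV=1010
4: ✓ MOVLT  r2←0x15
5: ✓ SUBMI  r2←0xf1
6: · SUBVS
7: ✓ CMP  NZCV=1000
8: · SUBGT
9: · MOVCS

VAL = 0xf1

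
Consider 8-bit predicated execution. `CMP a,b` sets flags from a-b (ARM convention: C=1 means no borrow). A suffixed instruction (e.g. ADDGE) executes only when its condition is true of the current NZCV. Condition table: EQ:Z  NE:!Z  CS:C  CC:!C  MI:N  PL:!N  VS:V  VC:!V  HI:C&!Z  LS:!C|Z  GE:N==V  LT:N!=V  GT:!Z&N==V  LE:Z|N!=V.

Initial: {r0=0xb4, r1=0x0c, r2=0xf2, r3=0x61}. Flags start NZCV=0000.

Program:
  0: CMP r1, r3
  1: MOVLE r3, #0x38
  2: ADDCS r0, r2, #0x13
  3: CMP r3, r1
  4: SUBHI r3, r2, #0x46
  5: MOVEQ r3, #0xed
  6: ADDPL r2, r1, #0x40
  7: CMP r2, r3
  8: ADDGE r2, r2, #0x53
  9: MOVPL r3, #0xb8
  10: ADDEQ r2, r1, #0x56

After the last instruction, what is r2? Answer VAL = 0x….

VAL = 0x9f

0: ✓ CMP  NZCV=1000
1: ✓ MOVLE  r3←0x38
2: · ADDCS
3: ✓ CMP  NZCV=0010
4: ✓ SUBHI  r3←0xac
5: · MOVEQ
6: ✓ ADDPL  r2←0x4c
7: ✓ CMP  NZCV=1001
8: ✓ ADDGE  r2←0x9f
9: · MOVPL
10: · ADDEQ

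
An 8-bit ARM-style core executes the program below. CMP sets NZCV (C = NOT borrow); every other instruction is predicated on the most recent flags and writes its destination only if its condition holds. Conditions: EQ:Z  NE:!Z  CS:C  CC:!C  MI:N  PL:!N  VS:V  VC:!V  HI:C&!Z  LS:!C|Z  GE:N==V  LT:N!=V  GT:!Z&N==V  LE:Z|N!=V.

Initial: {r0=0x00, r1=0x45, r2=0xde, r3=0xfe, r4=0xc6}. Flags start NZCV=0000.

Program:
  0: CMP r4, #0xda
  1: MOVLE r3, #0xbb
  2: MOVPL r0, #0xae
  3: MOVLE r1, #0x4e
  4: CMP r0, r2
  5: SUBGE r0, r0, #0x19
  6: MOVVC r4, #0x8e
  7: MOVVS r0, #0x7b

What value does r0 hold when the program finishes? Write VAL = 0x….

0: ✓ CMP  NZCV=1000
1: ✓ MOVLE  r3←0xbb
2: · MOVPL
3: ✓ MOVLE  r1←0x4e
4: ✓ CMP  NZCV=0000
5: ✓ SUBGE  r0←0xe7
6: ✓ MOVVC  r4←0x8e
7: · MOVVS

VAL = 0xe7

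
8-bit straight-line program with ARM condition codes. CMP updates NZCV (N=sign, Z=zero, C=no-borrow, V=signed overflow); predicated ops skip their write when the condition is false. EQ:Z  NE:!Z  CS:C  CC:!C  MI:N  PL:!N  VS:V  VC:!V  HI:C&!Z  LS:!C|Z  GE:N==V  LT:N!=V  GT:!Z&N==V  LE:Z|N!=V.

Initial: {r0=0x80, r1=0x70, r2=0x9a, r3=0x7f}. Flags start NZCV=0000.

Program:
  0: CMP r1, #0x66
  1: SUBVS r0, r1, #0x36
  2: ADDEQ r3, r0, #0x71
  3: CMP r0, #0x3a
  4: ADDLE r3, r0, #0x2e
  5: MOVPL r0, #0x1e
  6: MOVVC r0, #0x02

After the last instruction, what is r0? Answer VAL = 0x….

VAL = 0x1e

[0] flags=0010 → (cmp)
[1] flags=0010 VS?F → skip
[2] flags=0010 EQ?F → skip
[3] flags=0011 → (cmp)
[4] flags=0011 LE?T → r3=0xae
[5] flags=0011 PL?T → r0=0x1e
[6] flags=0011 VC?F → skip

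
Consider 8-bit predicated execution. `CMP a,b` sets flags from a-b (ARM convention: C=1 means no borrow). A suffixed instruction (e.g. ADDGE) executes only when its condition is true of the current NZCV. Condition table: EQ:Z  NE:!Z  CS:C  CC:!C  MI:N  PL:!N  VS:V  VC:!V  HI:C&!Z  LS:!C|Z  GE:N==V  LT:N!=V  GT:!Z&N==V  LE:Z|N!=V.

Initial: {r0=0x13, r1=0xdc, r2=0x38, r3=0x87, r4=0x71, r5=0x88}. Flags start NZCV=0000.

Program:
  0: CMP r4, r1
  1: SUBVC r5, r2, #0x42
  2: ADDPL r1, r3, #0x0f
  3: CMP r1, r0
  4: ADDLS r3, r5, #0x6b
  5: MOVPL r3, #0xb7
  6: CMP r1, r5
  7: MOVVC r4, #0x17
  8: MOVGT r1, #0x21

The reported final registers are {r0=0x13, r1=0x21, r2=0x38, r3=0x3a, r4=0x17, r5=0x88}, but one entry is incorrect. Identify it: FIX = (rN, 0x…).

FIX = (r3, 0x87)

0: ✓ CMP  NZCV=1001
1: · SUBVC
2: · ADDPL
3: ✓ CMP  NZCV=1010
4: · ADDLS
5: · MOVPL
6: ✓ CMP  NZCV=0010
7: ✓ MOVVC  r4←0x17
8: ✓ MOVGT  r1←0x21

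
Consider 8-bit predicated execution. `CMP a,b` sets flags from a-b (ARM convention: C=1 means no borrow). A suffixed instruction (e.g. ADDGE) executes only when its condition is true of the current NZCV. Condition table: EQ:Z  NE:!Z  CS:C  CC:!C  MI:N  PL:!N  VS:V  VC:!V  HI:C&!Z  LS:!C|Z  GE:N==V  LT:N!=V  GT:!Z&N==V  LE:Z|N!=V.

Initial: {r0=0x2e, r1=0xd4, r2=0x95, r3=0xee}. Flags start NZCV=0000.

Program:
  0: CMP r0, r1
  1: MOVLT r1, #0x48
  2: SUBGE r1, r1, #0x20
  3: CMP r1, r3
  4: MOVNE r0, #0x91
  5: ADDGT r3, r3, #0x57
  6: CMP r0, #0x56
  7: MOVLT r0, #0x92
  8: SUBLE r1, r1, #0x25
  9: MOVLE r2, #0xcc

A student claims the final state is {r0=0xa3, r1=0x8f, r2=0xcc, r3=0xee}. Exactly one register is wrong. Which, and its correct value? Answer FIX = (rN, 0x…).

[0] flags=0000 → (cmp)
[1] flags=0000 LT?F → skip
[2] flags=0000 GE?T → r1=0xb4
[3] flags=1000 → (cmp)
[4] flags=1000 NE?T → r0=0x91
[5] flags=1000 GT?F → skip
[6] flags=0011 → (cmp)
[7] flags=0011 LT?T → r0=0x92
[8] flags=0011 LE?T → r1=0x8f
[9] flags=0011 LE?T → r2=0xcc

FIX = (r0, 0x92)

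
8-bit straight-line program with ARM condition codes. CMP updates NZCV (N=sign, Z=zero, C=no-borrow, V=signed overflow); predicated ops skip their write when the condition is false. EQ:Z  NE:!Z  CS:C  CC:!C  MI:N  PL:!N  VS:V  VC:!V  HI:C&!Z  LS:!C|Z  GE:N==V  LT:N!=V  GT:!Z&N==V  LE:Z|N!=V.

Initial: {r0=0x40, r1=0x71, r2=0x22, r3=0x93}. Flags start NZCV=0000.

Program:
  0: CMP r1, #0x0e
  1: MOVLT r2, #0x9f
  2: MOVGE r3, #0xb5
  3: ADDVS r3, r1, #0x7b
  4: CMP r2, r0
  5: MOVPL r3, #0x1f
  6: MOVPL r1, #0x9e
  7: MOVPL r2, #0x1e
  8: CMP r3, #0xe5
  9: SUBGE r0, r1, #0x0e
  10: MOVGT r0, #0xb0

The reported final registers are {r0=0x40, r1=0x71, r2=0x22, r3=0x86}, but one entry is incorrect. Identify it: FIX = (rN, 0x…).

0: ✓ CMP  NZCV=0010
1: · MOVLT
2: ✓ MOVGE  r3←0xb5
3: · ADDVS
4: ✓ CMP  NZCV=1000
5: · MOVPL
6: · MOVPL
7: · MOVPL
8: ✓ CMP  NZCV=1000
9: · SUBGE
10: · MOVGT

FIX = (r3, 0xb5)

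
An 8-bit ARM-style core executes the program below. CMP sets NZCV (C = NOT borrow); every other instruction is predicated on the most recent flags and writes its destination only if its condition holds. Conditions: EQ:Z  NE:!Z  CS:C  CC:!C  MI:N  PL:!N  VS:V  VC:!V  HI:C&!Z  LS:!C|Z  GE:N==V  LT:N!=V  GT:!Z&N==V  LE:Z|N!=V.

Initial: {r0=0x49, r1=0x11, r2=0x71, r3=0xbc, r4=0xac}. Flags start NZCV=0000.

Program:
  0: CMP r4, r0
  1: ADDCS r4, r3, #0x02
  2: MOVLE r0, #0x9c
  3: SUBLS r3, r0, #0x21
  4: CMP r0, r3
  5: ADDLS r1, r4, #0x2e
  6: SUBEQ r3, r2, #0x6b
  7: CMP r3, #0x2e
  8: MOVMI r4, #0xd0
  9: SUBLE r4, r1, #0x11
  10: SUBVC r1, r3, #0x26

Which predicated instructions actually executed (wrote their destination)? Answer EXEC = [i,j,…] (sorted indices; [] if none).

[0] flags=0011 → (cmp)
[1] flags=0011 CS?T → r4=0xbe
[2] flags=0011 LE?T → r0=0x9c
[3] flags=0011 LS?F → skip
[4] flags=1000 → (cmp)
[5] flags=1000 LS?T → r1=0xec
[6] flags=1000 EQ?F → skip
[7] flags=1010 → (cmp)
[8] flags=1010 MI?T → r4=0xd0
[9] flags=1010 LE?T → r4=0xdb
[10] flags=1010 VC?T → r1=0x96

EXEC = [1,2,5,8,9,10]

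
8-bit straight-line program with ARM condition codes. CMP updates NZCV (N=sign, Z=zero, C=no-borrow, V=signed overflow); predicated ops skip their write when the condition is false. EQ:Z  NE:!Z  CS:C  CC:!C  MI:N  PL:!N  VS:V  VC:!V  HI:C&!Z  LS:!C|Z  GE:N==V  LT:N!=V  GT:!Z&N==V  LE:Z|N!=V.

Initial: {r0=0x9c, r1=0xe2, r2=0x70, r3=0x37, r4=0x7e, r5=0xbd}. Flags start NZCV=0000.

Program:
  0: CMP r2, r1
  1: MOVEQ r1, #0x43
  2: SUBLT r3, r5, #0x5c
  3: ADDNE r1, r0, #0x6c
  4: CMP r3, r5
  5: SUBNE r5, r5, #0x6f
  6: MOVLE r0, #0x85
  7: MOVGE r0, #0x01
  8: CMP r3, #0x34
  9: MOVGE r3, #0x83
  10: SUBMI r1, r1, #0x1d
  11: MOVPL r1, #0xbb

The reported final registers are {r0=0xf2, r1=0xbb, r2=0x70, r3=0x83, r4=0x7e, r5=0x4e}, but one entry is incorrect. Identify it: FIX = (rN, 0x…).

FIX = (r0, 0x01)

[0] flags=1001 → (cmp)
[1] flags=1001 EQ?F → skip
[2] flags=1001 LT?F → skip
[3] flags=1001 NE?T → r1=0x08
[4] flags=0000 → (cmp)
[5] flags=0000 NE?T → r5=0x4e
[6] flags=0000 LE?F → skip
[7] flags=0000 GE?T → r0=0x01
[8] flags=0010 → (cmp)
[9] flags=0010 GE?T → r3=0x83
[10] flags=0010 MI?F → skip
[11] flags=0010 PL?T → r1=0xbb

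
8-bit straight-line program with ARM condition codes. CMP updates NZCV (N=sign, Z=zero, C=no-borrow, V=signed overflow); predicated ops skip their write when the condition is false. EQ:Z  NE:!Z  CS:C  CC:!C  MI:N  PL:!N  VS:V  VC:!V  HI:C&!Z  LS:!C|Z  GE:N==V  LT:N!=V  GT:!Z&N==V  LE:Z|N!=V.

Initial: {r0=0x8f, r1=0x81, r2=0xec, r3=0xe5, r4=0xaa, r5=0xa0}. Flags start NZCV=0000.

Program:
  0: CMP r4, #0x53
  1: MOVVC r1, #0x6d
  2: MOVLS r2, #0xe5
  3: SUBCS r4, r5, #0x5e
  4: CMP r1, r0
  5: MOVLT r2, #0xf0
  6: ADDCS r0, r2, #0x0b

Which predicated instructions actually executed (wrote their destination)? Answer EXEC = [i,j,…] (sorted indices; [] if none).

EXEC = [3,5]

0: ✓ CMP  NZCV=0011
1: · MOVVC
2: · MOVLS
3: ✓ SUBCS  r4←0x42
4: ✓ CMP  NZCV=1000
5: ✓ MOVLT  r2←0xf0
6: · ADDCS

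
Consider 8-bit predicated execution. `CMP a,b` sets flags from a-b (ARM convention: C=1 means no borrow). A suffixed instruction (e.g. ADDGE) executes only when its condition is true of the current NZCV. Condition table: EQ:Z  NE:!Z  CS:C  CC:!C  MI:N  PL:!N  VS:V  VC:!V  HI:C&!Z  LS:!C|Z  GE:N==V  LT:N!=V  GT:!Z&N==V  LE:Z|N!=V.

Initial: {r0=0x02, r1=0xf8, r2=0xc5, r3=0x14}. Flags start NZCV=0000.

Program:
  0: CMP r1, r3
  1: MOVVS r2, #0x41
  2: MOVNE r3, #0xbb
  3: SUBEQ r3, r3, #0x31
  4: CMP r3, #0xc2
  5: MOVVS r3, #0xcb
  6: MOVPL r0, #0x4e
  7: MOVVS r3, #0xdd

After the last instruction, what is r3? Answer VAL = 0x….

VAL = 0xbb

0: ✓ CMP  NZCV=1010
1: · MOVVS
2: ✓ MOVNE  r3←0xbb
3: · SUBEQ
4: ✓ CMP  NZCV=1000
5: · MOVVS
6: · MOVPL
7: · MOVVS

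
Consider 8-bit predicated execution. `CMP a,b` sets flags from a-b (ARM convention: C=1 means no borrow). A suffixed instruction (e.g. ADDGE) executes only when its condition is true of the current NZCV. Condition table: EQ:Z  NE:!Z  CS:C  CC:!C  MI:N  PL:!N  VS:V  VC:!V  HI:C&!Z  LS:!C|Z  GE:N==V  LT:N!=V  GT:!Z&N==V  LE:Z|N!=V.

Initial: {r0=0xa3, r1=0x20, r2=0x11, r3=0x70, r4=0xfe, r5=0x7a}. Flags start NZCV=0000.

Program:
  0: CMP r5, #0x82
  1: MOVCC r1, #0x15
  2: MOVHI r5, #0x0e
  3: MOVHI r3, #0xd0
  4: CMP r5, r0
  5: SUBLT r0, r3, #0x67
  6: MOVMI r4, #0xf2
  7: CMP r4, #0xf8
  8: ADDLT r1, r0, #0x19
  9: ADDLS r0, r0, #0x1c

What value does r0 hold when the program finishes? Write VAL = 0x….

[0] flags=1001 → (cmp)
[1] flags=1001 CC?T → r1=0x15
[2] flags=1001 HI?F → skip
[3] flags=1001 HI?F → skip
[4] flags=1001 → (cmp)
[5] flags=1001 LT?F → skip
[6] flags=1001 MI?T → r4=0xf2
[7] flags=1000 → (cmp)
[8] flags=1000 LT?T → r1=0xbc
[9] flags=1000 LS?T → r0=0xbf

VAL = 0xbf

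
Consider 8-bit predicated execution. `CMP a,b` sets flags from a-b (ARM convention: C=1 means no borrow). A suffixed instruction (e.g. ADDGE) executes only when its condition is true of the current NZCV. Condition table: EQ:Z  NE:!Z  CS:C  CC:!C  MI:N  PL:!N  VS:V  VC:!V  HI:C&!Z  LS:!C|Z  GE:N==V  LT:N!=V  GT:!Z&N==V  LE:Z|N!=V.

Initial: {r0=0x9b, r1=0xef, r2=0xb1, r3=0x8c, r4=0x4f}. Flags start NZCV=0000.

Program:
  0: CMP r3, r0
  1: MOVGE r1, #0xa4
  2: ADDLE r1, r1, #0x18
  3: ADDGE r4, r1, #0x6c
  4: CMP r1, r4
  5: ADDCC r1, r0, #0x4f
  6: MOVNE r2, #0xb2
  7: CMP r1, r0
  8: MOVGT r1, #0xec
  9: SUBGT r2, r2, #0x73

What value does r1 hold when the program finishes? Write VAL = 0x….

VAL = 0xec

0: ✓ CMP  NZCV=1000
1: · MOVGE
2: ✓ ADDLE  r1←0x07
3: · ADDGE
4: ✓ CMP  NZCV=1000
5: ✓ ADDCC  r1←0xea
6: ✓ MOVNE  r2←0xb2
7: ✓ CMP  NZCV=0010
8: ✓ MOVGT  r1←0xec
9: ✓ SUBGT  r2←0x3f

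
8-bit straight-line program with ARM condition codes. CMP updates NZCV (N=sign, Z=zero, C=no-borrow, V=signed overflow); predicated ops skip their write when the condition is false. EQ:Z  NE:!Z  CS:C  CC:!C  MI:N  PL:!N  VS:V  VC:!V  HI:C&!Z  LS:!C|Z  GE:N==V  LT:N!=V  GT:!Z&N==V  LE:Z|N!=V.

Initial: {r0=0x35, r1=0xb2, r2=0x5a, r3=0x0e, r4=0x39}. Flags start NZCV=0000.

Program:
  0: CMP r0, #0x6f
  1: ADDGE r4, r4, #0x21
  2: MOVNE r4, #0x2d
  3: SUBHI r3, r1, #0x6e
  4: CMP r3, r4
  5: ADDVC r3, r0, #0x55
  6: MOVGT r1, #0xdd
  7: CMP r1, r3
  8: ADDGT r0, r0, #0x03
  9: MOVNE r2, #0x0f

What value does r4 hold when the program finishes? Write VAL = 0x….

VAL = 0x2d

[0] flags=1000 → (cmp)
[1] flags=1000 GE?F → skip
[2] flags=1000 NE?T → r4=0x2d
[3] flags=1000 HI?F → skip
[4] flags=1000 → (cmp)
[5] flags=1000 VC?T → r3=0x8a
[6] flags=1000 GT?F → skip
[7] flags=0010 → (cmp)
[8] flags=0010 GT?T → r0=0x38
[9] flags=0010 NE?T → r2=0x0f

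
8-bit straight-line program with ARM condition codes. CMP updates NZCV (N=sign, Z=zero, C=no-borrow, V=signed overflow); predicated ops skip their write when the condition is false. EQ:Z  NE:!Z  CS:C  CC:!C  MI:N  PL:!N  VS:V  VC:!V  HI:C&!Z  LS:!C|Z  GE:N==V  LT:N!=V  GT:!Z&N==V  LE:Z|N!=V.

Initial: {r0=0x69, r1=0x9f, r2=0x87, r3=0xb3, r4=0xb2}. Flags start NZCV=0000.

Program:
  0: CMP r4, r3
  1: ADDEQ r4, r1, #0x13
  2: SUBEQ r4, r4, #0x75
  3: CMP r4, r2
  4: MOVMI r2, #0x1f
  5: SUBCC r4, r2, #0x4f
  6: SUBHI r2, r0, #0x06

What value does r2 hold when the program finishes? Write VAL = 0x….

VAL = 0x63

0: ✓ CMP  NZCV=1000
1: · ADDEQ
2: · SUBEQ
3: ✓ CMP  NZCV=0010
4: · MOVMI
5: · SUBCC
6: ✓ SUBHI  r2←0x63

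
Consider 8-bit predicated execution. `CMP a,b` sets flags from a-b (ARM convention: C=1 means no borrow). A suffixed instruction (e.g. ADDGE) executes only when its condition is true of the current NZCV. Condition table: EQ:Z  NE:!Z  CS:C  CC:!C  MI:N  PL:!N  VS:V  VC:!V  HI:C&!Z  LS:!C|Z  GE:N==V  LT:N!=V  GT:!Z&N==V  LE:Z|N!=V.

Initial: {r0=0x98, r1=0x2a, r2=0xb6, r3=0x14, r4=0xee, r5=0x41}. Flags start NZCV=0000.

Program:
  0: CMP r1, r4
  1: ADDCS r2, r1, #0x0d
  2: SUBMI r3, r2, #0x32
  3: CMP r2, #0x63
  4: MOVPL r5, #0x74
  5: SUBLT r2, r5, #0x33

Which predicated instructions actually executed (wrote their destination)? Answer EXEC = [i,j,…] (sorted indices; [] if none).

EXEC = [4,5]

[0] flags=0000 → (cmp)
[1] flags=0000 CS?F → skip
[2] flags=0000 MI?F → skip
[3] flags=0011 → (cmp)
[4] flags=0011 PL?T → r5=0x74
[5] flags=0011 LT?T → r2=0x41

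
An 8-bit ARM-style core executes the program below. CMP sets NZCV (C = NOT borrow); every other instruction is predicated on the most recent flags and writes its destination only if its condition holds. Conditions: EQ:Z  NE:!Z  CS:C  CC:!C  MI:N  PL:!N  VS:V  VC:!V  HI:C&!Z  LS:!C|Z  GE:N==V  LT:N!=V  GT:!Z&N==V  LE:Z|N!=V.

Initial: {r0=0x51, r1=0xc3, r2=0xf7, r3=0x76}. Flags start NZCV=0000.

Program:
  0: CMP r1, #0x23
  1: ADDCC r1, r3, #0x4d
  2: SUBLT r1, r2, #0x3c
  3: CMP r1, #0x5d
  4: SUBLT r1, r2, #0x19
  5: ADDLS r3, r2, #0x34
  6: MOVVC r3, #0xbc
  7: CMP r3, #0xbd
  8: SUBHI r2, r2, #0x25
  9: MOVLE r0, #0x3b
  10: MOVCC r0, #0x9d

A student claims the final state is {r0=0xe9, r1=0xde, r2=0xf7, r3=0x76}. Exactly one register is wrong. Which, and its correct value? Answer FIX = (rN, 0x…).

0: ✓ CMP  NZCV=1010
1: · ADDCC
2: ✓ SUBLT  r1←0xbb
3: ✓ CMP  NZCV=0011
4: ✓ SUBLT  r1←0xde
5: · ADDLS
6: · MOVVC
7: ✓ CMP  NZCV=1001
8: · SUBHI
9: · MOVLE
10: ✓ MOVCC  r0←0x9d

FIX = (r0, 0x9d)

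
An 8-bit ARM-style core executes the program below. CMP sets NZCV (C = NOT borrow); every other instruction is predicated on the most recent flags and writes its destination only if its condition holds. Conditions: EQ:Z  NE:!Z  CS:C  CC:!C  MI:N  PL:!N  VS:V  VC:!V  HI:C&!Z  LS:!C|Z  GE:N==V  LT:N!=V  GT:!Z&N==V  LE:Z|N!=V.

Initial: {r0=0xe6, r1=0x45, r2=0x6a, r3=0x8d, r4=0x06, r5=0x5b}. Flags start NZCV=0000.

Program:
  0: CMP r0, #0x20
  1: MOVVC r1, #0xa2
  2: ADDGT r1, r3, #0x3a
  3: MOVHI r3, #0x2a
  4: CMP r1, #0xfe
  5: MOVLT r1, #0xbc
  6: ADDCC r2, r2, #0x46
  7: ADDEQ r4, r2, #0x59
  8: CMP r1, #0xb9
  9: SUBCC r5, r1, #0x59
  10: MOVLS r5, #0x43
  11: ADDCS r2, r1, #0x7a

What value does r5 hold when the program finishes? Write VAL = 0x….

0: ✓ CMP  NZCV=1010
1: ✓ MOVVC  r1←0xa2
2: · ADDGT
3: ✓ MOVHI  r3←0x2a
4: ✓ CMP  NZCV=1000
5: ✓ MOVLT  r1←0xbc
6: ✓ ADDCC  r2←0xb0
7: · ADDEQ
8: ✓ CMP  NZCV=0010
9: · SUBCC
10: · MOVLS
11: ✓ ADDCS  r2←0x36

VAL = 0x5b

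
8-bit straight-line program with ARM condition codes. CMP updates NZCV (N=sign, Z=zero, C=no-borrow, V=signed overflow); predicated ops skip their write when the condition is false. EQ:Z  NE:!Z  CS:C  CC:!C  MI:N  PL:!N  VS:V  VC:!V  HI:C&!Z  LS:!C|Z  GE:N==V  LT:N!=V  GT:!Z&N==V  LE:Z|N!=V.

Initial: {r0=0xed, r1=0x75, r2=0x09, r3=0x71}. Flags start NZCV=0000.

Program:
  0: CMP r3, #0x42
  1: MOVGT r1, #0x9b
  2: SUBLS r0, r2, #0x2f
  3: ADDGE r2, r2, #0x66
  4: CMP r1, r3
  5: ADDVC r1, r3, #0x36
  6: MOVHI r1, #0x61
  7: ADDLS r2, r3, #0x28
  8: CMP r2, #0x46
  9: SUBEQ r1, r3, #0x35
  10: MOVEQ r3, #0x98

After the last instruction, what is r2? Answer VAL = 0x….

VAL = 0x6f

0: ✓ CMP  NZCV=0010
1: ✓ MOVGT  r1←0x9b
2: · SUBLS
3: ✓ ADDGE  r2←0x6f
4: ✓ CMP  NZCV=0011
5: · ADDVC
6: ✓ MOVHI  r1←0x61
7: · ADDLS
8: ✓ CMP  NZCV=0010
9: · SUBEQ
10: · MOVEQ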